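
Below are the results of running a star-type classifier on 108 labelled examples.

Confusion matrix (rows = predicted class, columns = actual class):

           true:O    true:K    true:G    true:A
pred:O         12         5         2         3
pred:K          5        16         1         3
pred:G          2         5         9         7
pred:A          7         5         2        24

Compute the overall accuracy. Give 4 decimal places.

0.5648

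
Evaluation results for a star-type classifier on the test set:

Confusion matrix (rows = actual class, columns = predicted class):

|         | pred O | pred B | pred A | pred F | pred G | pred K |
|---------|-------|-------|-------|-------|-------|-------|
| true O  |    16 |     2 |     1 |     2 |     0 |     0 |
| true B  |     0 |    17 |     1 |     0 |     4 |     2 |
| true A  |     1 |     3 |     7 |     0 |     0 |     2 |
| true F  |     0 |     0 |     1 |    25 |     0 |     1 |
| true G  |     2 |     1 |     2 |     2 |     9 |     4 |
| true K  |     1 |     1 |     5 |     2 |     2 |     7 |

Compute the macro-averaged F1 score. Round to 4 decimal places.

0.6239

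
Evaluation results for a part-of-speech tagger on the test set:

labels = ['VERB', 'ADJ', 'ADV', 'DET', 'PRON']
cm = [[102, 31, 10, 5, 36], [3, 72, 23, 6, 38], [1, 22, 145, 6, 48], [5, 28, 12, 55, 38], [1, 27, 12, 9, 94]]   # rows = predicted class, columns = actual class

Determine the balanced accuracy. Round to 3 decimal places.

0.616

Balanced accuracy = mean of per-class recall.
  VERB: recall = 102/112 = 0.9107
  ADJ: recall = 72/180 = 0.4000
  ADV: recall = 145/202 = 0.7178
  DET: recall = 55/81 = 0.6790
  PRON: recall = 94/254 = 0.3701
Mean = (0.9107 + 0.4000 + 0.7178 + 0.6790 + 0.3701) / 5 = 0.616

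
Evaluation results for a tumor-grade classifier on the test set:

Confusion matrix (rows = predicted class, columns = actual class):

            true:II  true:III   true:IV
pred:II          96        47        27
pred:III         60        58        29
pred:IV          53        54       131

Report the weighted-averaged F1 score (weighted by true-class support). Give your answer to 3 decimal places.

Per-class F1 score (2·TP/(2·TP+FP+FN)):
  II: TP=96, FP=47+27=74, FN=60+53=113 → 192/379 = 0.5066
  III: TP=58, FP=60+29=89, FN=47+54=101 → 116/306 = 0.3791
  IV: TP=131, FP=53+54=107, FN=27+29=56 → 262/425 = 0.6165
Weighted-F1 score = Σ (supportᵢ/N)·F1 scoreᵢ with N=555: (209/555)·0.5066 + (159/555)·0.3791 + (187/555)·0.6165 = 0.507

0.507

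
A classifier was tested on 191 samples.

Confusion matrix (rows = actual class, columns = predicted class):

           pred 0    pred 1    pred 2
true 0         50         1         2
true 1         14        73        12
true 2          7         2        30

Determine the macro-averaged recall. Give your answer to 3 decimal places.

Per-class recall (TP/(TP+FN)):
  0: TP=50, FN=1+2=3 → 50/53 = 0.9434
  1: TP=73, FN=14+12=26 → 73/99 = 0.7374
  2: TP=30, FN=7+2=9 → 30/39 = 0.7692
Macro-recall = mean = (0.9434 + 0.7374 + 0.7692) / 3 = 0.817

0.817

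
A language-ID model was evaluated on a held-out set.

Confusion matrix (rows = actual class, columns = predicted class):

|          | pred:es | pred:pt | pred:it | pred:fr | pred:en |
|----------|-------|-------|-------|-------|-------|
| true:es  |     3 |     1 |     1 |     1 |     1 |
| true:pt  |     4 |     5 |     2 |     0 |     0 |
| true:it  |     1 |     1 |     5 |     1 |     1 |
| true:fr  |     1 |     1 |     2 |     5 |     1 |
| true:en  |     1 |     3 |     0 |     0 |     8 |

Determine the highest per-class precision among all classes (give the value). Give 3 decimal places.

0.727

Per-class precision (TP/(TP+FP)):
  es: TP=3, FP=4+1+1+1=7 → 3/10 = 0.3000
  pt: TP=5, FP=1+1+1+3=6 → 5/11 = 0.4545
  it: TP=5, FP=1+2+2+0=5 → 5/10 = 0.5000
  fr: TP=5, FP=1+0+1+0=2 → 5/7 = 0.7143
  en: TP=8, FP=1+0+1+1=3 → 8/11 = 0.7273
Highest is class 'en' with precision = 0.727.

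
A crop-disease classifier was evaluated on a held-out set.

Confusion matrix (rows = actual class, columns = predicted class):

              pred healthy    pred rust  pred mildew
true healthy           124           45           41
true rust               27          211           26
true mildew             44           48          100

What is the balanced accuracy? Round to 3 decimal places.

0.637

Balanced accuracy = mean of per-class recall.
  healthy: recall = 124/210 = 0.5905
  rust: recall = 211/264 = 0.7992
  mildew: recall = 100/192 = 0.5208
Mean = (0.5905 + 0.7992 + 0.5208) / 3 = 0.637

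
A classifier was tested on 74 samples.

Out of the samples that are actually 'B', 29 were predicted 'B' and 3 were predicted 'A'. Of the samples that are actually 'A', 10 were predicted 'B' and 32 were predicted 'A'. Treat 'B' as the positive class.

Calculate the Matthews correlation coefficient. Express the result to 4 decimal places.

0.6630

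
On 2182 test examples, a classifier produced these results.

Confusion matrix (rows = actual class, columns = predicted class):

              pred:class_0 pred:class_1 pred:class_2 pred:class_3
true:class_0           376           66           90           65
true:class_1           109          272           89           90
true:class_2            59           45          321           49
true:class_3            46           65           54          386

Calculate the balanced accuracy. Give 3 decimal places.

Balanced accuracy = mean of per-class recall.
  class_0: recall = 376/597 = 0.6298
  class_1: recall = 272/560 = 0.4857
  class_2: recall = 321/474 = 0.6772
  class_3: recall = 386/551 = 0.7005
Mean = (0.6298 + 0.4857 + 0.6772 + 0.7005) / 4 = 0.623

0.623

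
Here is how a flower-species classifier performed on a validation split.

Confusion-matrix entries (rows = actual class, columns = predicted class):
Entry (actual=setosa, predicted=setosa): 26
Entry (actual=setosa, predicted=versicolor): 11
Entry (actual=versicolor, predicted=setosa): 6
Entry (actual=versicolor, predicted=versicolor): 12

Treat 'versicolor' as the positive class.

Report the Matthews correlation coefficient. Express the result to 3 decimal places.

MCC = (TP·TN − FP·FN) / √((TP+FP)(TP+FN)(TN+FP)(TN+FN))
Numerator = 12·26 − 11·6 = 246
Denominator = √(23·18·37·32) = √490176 = 700.1257
MCC = 246 / 700.1257 = 0.351

0.351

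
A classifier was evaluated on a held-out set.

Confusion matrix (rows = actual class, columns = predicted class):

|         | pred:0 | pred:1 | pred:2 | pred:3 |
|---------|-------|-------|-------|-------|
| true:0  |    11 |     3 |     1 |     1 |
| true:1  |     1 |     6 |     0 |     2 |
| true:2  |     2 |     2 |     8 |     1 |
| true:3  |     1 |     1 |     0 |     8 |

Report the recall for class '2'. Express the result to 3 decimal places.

One-vs-rest for '2': TP = diagonal; FP = other classes predicted '2'; FN = '2' predicted as other.
recall = TP/(TP+FN).
2: TP=8, FN=2+2+1=5 → 8/13 = 0.6154

0.615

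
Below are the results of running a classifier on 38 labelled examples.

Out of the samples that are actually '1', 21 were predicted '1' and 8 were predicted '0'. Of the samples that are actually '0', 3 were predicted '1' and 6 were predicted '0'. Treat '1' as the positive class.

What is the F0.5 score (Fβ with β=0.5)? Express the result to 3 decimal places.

0.840

Fβ = (1+β²)·TP / ((1+β²)·TP + β²·FN + FP), with β²=1/4
= 1.25·21 / (1.25·21 + 0.25·8 + 3) = 0.840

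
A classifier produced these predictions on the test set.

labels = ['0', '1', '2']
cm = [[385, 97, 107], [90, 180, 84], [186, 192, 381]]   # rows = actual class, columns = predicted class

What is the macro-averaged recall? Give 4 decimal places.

0.5547

Per-class recall (TP/(TP+FN)):
  0: TP=385, FN=97+107=204 → 385/589 = 0.65365
  1: TP=180, FN=90+84=174 → 180/354 = 0.50847
  2: TP=381, FN=186+192=378 → 381/759 = 0.50198
Macro-recall = mean = (0.65365 + 0.50847 + 0.50198) / 3 = 0.5547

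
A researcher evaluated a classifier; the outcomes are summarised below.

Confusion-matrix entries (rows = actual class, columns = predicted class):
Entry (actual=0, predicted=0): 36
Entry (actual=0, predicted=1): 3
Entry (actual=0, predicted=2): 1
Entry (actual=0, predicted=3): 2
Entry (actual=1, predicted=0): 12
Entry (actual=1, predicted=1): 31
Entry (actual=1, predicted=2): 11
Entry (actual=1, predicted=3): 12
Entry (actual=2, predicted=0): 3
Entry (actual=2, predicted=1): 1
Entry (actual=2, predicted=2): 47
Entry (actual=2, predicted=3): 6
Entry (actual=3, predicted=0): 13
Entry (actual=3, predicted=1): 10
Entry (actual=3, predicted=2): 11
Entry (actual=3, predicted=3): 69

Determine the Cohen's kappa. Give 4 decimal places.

0.5703

Observed agreement pₒ = trace/N = 183/268 = 0.68284
Expected agreement pₑ = Σ (rowᵢ·colᵢ)/N² = (42·64 + 66·45 + 57·70 + 103·89)/268² = 0.26196
κ = (pₒ − pₑ)/(1 − pₑ) = (0.68284 − 0.26196)/(1 − 0.26196) = 0.5703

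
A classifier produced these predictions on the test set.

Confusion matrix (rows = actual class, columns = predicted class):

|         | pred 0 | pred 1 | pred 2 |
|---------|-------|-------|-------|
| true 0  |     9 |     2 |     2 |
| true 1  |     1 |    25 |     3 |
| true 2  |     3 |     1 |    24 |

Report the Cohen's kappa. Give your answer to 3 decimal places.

0.730

Observed agreement pₒ = trace/N = 58/70 = 0.8286
Expected agreement pₑ = Σ (rowᵢ·colᵢ)/N² = (13·13 + 29·28 + 28·29)/70² = 0.3659
κ = (pₒ − pₑ)/(1 − pₑ) = (0.8286 − 0.3659)/(1 − 0.3659) = 0.730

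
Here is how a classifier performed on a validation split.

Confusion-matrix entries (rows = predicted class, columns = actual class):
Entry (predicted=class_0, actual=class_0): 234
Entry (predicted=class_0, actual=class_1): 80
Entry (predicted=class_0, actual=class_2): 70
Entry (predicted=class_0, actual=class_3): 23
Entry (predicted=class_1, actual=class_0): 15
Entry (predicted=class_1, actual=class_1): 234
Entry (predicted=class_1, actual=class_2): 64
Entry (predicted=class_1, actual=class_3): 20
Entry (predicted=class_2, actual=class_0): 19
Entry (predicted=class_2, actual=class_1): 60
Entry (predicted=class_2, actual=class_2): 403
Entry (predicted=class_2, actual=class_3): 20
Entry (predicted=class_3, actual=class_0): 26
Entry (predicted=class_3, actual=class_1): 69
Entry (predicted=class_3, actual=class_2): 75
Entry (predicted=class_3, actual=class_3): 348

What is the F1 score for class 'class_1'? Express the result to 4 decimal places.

0.6031

Take TP from the diagonal, FP from the rest of the 'class_1' prediction marginal, FN from the rest of the 'class_1' actual marginal.
F1 score = 2·TP/(2·TP+FP+FN).
class_1: TP=234, FP=15+64+20=99, FN=80+60+69=209 → 468/776 = 0.60309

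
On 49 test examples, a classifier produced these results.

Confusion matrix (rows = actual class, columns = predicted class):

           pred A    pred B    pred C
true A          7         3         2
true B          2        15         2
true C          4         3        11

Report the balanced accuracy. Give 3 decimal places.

0.661

Balanced accuracy = mean of per-class recall.
  A: recall = 7/12 = 0.5833
  B: recall = 15/19 = 0.7895
  C: recall = 11/18 = 0.6111
Mean = (0.5833 + 0.7895 + 0.6111) / 3 = 0.661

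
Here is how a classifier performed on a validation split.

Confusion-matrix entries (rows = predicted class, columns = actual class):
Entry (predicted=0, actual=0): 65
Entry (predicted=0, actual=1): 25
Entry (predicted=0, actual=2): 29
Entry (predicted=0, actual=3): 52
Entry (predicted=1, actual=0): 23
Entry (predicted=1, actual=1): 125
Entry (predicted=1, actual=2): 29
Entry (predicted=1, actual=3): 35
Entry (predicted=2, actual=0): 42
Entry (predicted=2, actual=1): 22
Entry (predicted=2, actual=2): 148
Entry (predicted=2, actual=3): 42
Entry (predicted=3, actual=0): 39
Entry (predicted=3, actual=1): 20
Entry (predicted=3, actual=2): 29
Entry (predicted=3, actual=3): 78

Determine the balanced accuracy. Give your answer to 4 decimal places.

0.5106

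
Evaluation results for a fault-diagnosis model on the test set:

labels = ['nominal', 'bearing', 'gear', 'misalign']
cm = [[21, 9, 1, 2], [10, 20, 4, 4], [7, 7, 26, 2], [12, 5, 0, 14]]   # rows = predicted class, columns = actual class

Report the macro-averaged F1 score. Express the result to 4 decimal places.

Per-class F1 score (2·TP/(2·TP+FP+FN)):
  nominal: TP=21, FP=9+1+2=12, FN=10+7+12=29 → 42/83 = 0.50602
  bearing: TP=20, FP=10+4+4=18, FN=9+7+5=21 → 40/79 = 0.50633
  gear: TP=26, FP=7+7+2=16, FN=1+4+0=5 → 52/73 = 0.71233
  misalign: TP=14, FP=12+5+0=17, FN=2+4+2=8 → 28/53 = 0.52830
Macro-F1 score = mean = (0.50602 + 0.50633 + 0.71233 + 0.52830) / 4 = 0.5632

0.5632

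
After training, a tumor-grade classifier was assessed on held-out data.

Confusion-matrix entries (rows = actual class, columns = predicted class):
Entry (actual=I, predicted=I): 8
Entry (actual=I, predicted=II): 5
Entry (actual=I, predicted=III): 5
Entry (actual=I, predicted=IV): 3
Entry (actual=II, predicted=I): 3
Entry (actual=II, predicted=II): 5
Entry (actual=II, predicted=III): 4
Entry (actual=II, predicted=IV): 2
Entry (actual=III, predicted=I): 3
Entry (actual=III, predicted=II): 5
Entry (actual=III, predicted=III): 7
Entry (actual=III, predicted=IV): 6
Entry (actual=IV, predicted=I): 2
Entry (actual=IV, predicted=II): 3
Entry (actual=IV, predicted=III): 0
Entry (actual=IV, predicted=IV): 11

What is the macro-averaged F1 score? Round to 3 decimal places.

0.426

Per-class F1 score (2·TP/(2·TP+FP+FN)):
  I: TP=8, FP=3+3+2=8, FN=5+5+3=13 → 16/37 = 0.4324
  II: TP=5, FP=5+5+3=13, FN=3+4+2=9 → 10/32 = 0.3125
  III: TP=7, FP=5+4+0=9, FN=3+5+6=14 → 14/37 = 0.3784
  IV: TP=11, FP=3+2+6=11, FN=2+3+0=5 → 22/38 = 0.5789
Macro-F1 score = mean = (0.4324 + 0.3125 + 0.3784 + 0.5789) / 4 = 0.426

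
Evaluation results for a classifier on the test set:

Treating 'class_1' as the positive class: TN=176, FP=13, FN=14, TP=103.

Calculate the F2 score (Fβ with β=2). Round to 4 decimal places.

0.8818

Fβ = (1+β²)·TP / ((1+β²)·TP + β²·FN + FP), with β²=4
= 5·103 / (5·103 + 4·14 + 13) = 0.8818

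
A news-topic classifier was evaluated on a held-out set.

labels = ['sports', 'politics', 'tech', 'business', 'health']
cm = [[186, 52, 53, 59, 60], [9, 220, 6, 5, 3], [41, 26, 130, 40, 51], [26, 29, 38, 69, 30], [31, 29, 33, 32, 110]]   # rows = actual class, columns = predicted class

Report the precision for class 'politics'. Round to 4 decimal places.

Take TP from the diagonal, FP from the rest of the 'politics' prediction marginal, FN from the rest of the 'politics' actual marginal.
precision = TP/(TP+FP).
politics: TP=220, FP=52+26+29+29=136 → 220/356 = 0.61798

0.6180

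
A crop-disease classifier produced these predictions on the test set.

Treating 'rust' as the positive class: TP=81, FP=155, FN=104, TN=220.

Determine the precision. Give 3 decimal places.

0.343

Precision = TP/(TP+FP) = 81/(81+155) = 81/236 = 0.343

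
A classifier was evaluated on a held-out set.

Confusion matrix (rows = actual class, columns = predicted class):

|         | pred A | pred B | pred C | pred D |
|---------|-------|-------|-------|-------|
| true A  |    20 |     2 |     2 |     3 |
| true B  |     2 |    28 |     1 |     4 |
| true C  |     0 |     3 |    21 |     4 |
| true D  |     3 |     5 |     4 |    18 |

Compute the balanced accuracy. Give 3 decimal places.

Balanced accuracy = mean of per-class recall.
  A: recall = 20/27 = 0.7407
  B: recall = 28/35 = 0.8000
  C: recall = 21/28 = 0.7500
  D: recall = 18/30 = 0.6000
Mean = (0.7407 + 0.8000 + 0.7500 + 0.6000) / 4 = 0.723

0.723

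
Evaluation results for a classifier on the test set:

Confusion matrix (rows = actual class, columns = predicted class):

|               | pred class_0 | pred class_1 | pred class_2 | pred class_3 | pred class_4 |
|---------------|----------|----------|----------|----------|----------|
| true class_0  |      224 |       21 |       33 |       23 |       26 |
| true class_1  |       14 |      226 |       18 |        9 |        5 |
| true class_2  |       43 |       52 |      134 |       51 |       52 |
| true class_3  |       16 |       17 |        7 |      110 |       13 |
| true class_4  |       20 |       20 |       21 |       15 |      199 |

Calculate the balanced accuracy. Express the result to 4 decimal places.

0.6636

Balanced accuracy = mean of per-class recall.
  class_0: recall = 224/327 = 0.68502
  class_1: recall = 226/272 = 0.83088
  class_2: recall = 134/332 = 0.40361
  class_3: recall = 110/163 = 0.67485
  class_4: recall = 199/275 = 0.72364
Mean = (0.68502 + 0.83088 + 0.40361 + 0.67485 + 0.72364) / 5 = 0.6636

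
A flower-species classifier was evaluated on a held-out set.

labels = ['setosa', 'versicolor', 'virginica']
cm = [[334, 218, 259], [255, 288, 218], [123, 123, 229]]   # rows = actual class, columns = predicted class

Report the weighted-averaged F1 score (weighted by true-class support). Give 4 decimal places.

Per-class F1 score (2·TP/(2·TP+FP+FN)):
  setosa: TP=334, FP=255+123=378, FN=218+259=477 → 668/1523 = 0.43861
  versicolor: TP=288, FP=218+123=341, FN=255+218=473 → 576/1390 = 0.41439
  virginica: TP=229, FP=259+218=477, FN=123+123=246 → 458/1181 = 0.38781
Weighted-F1 score = Σ (supportᵢ/N)·F1 scoreᵢ with N=2047: (811/2047)·0.43861 + (761/2047)·0.41439 + (475/2047)·0.38781 = 0.4178

0.4178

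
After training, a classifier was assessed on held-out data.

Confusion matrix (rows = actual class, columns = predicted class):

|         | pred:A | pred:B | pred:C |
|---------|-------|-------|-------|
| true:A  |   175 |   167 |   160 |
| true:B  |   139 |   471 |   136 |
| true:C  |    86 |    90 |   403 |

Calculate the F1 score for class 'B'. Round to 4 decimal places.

0.6391

F1 score = 2·TP/(2·TP+FP+FN).
B: TP=471, FP=167+90=257, FN=139+136=275 → 942/1474 = 0.63908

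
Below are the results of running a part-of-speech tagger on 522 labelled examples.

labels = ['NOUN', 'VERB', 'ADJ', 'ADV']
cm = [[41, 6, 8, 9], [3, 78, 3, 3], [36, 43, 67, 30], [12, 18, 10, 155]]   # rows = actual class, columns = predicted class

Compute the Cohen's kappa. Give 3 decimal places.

0.528

Observed agreement pₒ = trace/N = 341/522 = 0.6533
Expected agreement pₑ = Σ (rowᵢ·colᵢ)/N² = (64·92 + 87·145 + 176·88 + 195·197)/522² = 0.2657
κ = (pₒ − pₑ)/(1 − pₑ) = (0.6533 − 0.2657)/(1 − 0.2657) = 0.528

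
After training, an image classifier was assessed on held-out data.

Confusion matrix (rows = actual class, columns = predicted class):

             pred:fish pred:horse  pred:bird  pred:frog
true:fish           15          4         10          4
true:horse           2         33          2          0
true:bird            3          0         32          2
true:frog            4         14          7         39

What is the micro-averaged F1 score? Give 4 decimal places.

0.6959

Micro-averaging pools counts across classes: ΣTP=119, ΣFP=52, ΣFN=52.
Micro-F1 score = 2·TP/(2·TP+FP+FN) on pooled counts = 0.6959 (equals overall accuracy in single-label multiclass).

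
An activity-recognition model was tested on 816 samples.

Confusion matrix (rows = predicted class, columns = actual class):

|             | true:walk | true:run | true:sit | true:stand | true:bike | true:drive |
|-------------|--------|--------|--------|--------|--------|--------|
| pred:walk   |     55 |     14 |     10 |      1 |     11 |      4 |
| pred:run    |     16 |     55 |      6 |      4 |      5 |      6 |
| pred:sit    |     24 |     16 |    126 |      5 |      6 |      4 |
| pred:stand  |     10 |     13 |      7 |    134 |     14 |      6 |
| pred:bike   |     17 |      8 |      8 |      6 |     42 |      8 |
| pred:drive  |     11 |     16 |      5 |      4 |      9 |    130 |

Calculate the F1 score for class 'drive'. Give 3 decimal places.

0.781

Take TP from the diagonal, FP from the rest of the 'drive' prediction marginal, FN from the rest of the 'drive' actual marginal.
F1 score = 2·TP/(2·TP+FP+FN).
drive: TP=130, FP=11+16+5+4+9=45, FN=4+6+4+6+8=28 → 260/333 = 0.7808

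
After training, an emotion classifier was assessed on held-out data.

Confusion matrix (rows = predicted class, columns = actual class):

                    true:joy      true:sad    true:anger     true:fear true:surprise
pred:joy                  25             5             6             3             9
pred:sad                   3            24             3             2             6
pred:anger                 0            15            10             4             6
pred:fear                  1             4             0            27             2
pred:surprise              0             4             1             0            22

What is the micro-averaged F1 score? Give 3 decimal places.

Micro-averaging pools counts across classes: ΣTP=108, ΣFP=74, ΣFN=74.
Micro-F1 score = 2·TP/(2·TP+FP+FN) on pooled counts = 0.593 (equals overall accuracy in single-label multiclass).

0.593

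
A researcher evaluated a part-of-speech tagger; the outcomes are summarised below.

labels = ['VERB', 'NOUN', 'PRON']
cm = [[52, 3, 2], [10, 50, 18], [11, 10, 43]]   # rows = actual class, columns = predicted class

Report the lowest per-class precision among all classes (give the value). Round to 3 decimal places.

0.683

Per-class precision (TP/(TP+FP)):
  VERB: TP=52, FP=10+11=21 → 52/73 = 0.7123
  NOUN: TP=50, FP=3+10=13 → 50/63 = 0.7937
  PRON: TP=43, FP=2+18=20 → 43/63 = 0.6825
Lowest is class 'PRON' with precision = 0.683.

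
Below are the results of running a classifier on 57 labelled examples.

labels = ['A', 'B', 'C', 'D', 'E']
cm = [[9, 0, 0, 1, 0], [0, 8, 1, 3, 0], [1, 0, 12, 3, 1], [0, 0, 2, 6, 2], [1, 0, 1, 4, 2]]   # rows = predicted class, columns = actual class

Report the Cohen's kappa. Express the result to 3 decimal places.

Observed agreement pₒ = trace/N = 37/57 = 0.6491
Expected agreement pₑ = Σ (rowᵢ·colᵢ)/N² = (11·10 + 8·12 + 16·17 + 17·10 + 5·8)/57² = 0.2118
κ = (pₒ − pₑ)/(1 − pₑ) = (0.6491 − 0.2118)/(1 − 0.2118) = 0.555

0.555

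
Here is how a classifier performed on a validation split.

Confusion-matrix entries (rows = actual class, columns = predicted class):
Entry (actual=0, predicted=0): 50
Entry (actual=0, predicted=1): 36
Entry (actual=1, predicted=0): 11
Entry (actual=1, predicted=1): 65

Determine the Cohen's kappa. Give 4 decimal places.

Observed agreement pₒ = trace/N = 115/162 = 0.70988
Expected agreement pₑ = Σ (rowᵢ·colᵢ)/N² = (86·61 + 76·101)/162² = 0.49238
κ = (pₒ − pₑ)/(1 − pₑ) = (0.70988 − 0.49238)/(1 − 0.49238) = 0.4285

0.4285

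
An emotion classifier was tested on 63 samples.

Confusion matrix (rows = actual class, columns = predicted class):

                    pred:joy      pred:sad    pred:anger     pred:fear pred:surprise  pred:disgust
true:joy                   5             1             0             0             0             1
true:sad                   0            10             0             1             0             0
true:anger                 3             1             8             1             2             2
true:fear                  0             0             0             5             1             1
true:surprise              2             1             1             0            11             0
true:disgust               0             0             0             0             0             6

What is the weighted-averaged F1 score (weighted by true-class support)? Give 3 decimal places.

0.708

Per-class F1 score (2·TP/(2·TP+FP+FN)):
  joy: TP=5, FP=0+3+0+2+0=5, FN=1+0+0+0+1=2 → 10/17 = 0.5882
  sad: TP=10, FP=1+1+0+1+0=3, FN=0+0+1+0+0=1 → 20/24 = 0.8333
  anger: TP=8, FP=0+0+0+1+0=1, FN=3+1+1+2+2=9 → 16/26 = 0.6154
  fear: TP=5, FP=0+1+1+0+0=2, FN=0+0+0+1+1=2 → 10/14 = 0.7143
  surprise: TP=11, FP=0+0+2+1+0=3, FN=2+1+1+0+0=4 → 22/29 = 0.7586
  disgust: TP=6, FP=1+0+2+1+0=4, FN=0+0+0+0+0=0 → 12/16 = 0.7500
Weighted-F1 score = Σ (supportᵢ/N)·F1 scoreᵢ with N=63: (7/63)·0.5882 + (11/63)·0.8333 + (17/63)·0.6154 + (7/63)·0.7143 + (15/63)·0.7586 + (6/63)·0.7500 = 0.708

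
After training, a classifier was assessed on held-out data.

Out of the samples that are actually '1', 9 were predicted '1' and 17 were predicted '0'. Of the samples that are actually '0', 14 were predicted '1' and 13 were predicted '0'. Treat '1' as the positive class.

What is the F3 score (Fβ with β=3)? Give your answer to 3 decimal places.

Fβ = (1+β²)·TP / ((1+β²)·TP + β²·FN + FP), with β²=9
= 10·9 / (10·9 + 9·17 + 14) = 0.350

0.350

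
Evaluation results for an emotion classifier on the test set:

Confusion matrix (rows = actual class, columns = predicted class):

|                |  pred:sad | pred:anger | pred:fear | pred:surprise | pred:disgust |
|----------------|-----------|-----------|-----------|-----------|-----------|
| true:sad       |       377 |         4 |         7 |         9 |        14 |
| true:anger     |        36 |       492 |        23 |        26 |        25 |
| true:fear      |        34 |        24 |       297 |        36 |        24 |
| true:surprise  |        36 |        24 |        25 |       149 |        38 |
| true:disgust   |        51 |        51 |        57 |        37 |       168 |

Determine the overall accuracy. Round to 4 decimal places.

Accuracy = trace / total = (377+492+297+149+168=1483) / 2064 = 1483/2064 = 0.7185

0.7185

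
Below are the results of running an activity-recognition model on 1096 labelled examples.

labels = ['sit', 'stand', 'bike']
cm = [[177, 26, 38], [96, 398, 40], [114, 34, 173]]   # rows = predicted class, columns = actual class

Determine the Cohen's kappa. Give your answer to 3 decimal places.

Observed agreement pₒ = trace/N = 748/1096 = 0.6825
Expected agreement pₑ = Σ (rowᵢ·colᵢ)/N² = (387·241 + 458·534 + 251·321)/1096² = 0.3483
κ = (pₒ − pₑ)/(1 − pₑ) = (0.6825 − 0.3483)/(1 − 0.3483) = 0.513

0.513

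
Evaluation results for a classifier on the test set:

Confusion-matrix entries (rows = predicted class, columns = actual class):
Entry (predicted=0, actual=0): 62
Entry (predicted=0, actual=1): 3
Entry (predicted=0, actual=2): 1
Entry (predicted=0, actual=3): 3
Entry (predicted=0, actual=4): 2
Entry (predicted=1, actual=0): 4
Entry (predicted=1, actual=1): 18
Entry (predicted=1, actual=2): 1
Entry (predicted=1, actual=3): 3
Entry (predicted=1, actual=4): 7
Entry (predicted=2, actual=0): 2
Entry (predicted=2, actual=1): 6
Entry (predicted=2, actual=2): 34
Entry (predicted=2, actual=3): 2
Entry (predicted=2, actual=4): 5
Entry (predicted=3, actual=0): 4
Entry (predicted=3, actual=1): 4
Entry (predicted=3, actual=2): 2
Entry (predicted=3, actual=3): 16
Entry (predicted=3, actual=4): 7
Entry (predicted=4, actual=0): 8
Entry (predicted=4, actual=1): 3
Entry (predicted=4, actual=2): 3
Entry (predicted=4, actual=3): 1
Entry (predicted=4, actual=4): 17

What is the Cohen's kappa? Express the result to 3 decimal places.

Observed agreement pₒ = trace/N = 147/218 = 0.6743
Expected agreement pₑ = Σ (rowᵢ·colᵢ)/N² = (80·71 + 34·33 + 41·49 + 25·33 + 38·32)/218² = 0.2283
κ = (pₒ − pₑ)/(1 − pₑ) = (0.6743 − 0.2283)/(1 − 0.2283) = 0.578

0.578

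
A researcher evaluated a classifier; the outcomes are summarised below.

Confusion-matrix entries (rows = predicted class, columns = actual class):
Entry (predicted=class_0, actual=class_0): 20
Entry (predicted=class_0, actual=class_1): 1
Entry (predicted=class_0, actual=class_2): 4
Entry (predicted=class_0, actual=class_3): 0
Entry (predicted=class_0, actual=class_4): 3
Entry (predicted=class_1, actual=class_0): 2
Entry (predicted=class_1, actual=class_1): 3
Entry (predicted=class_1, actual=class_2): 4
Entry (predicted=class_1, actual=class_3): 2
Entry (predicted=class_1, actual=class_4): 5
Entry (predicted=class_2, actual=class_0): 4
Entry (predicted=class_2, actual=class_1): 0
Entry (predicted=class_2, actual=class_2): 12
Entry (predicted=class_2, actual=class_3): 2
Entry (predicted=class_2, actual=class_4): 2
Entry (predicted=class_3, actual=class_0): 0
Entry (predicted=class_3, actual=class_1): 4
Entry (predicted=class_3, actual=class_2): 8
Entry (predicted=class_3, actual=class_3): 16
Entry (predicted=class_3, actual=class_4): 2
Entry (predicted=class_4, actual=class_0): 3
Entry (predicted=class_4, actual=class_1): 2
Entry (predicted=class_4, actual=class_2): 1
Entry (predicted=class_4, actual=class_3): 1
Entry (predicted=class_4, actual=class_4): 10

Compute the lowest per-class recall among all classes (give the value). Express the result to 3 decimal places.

0.300

Per-class recall (TP/(TP+FN)):
  class_0: TP=20, FN=2+4+0+3=9 → 20/29 = 0.6897
  class_1: TP=3, FN=1+0+4+2=7 → 3/10 = 0.3000
  class_2: TP=12, FN=4+4+8+1=17 → 12/29 = 0.4138
  class_3: TP=16, FN=0+2+2+1=5 → 16/21 = 0.7619
  class_4: TP=10, FN=3+5+2+2=12 → 10/22 = 0.4545
Lowest is class 'class_1' with recall = 0.300.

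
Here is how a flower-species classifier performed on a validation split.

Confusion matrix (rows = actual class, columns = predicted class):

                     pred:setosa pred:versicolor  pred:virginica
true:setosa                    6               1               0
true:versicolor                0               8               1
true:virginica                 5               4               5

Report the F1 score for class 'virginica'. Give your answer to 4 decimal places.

0.5000

F1 score = 2·TP/(2·TP+FP+FN).
virginica: TP=5, FP=0+1=1, FN=5+4=9 → 10/20 = 0.50000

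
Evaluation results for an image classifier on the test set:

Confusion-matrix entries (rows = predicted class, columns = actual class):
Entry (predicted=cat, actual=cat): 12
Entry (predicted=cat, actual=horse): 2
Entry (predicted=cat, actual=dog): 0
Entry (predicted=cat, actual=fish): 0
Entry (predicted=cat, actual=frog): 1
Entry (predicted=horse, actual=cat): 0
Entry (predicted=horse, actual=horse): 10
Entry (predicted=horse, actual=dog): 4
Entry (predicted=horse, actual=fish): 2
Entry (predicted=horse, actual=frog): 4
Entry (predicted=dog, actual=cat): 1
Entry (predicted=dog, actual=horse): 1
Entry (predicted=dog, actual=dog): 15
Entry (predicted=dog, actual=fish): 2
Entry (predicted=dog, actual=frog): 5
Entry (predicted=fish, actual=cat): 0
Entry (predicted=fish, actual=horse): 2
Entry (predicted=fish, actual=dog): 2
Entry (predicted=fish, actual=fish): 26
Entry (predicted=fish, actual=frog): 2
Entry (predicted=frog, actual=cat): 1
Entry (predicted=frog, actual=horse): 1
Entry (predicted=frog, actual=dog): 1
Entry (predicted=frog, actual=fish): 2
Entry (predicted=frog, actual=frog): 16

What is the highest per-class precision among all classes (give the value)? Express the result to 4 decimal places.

0.8125

Per-class precision (TP/(TP+FP)):
  cat: TP=12, FP=2+0+0+1=3 → 12/15 = 0.80000
  horse: TP=10, FP=0+4+2+4=10 → 10/20 = 0.50000
  dog: TP=15, FP=1+1+2+5=9 → 15/24 = 0.62500
  fish: TP=26, FP=0+2+2+2=6 → 26/32 = 0.81250
  frog: TP=16, FP=1+1+1+2=5 → 16/21 = 0.76190
Highest is class 'fish' with precision = 0.8125.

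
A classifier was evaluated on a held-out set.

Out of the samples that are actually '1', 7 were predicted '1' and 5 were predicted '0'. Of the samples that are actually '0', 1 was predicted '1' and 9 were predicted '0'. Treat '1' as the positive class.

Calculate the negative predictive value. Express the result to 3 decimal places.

NPV = TN/(TN+FN) = 9/(9+5) = 0.643

0.643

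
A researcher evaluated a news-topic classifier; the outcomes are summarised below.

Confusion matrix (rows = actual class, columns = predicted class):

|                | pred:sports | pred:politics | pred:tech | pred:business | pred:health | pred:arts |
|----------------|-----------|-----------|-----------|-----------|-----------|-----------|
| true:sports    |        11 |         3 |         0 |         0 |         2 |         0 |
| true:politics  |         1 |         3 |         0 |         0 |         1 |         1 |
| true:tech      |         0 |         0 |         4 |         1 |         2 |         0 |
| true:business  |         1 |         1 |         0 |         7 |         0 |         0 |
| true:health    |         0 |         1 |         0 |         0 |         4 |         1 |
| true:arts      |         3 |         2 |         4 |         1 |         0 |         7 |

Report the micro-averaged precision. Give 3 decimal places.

0.590

Micro-averaging pools counts across classes: ΣTP=36, ΣFP=25, ΣFN=25.
Micro-precision = TP/(TP+FP) on pooled counts = 0.590 (equals overall accuracy in single-label multiclass).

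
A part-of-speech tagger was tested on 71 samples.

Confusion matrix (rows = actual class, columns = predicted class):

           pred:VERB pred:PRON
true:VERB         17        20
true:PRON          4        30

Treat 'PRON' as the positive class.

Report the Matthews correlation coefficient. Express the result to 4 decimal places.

0.3741

MCC = (TP·TN − FP·FN) / √((TP+FP)(TP+FN)(TN+FP)(TN+FN))
Numerator = 30·17 − 20·4 = 430
Denominator = √(50·34·37·21) = √1320900 = 1149.3041
MCC = 430 / 1149.3041 = 0.3741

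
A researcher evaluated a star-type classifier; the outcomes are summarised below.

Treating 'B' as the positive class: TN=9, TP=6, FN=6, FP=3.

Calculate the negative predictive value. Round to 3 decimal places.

0.600

NPV = TN/(TN+FN) = 9/(9+6) = 0.600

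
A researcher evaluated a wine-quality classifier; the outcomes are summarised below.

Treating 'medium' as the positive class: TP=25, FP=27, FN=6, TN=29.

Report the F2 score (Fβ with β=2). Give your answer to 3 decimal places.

Fβ = (1+β²)·TP / ((1+β²)·TP + β²·FN + FP), with β²=4
= 5·25 / (5·25 + 4·6 + 27) = 0.710

0.710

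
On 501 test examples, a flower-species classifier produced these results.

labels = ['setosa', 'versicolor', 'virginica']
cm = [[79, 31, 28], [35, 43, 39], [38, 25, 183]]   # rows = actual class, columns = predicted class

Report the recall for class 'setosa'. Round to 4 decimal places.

0.5725

recall = TP/(TP+FN).
setosa: TP=79, FN=31+28=59 → 79/138 = 0.57246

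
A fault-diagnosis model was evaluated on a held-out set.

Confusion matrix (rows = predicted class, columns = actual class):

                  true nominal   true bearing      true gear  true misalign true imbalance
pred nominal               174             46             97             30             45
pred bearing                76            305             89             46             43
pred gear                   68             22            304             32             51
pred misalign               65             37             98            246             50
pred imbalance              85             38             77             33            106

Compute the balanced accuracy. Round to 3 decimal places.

0.501

Balanced accuracy = mean of per-class recall.
  nominal: recall = 174/468 = 0.3718
  bearing: recall = 305/448 = 0.6808
  gear: recall = 304/665 = 0.4571
  misalign: recall = 246/387 = 0.6357
  imbalance: recall = 106/295 = 0.3593
Mean = (0.3718 + 0.6808 + 0.4571 + 0.6357 + 0.3593) / 5 = 0.501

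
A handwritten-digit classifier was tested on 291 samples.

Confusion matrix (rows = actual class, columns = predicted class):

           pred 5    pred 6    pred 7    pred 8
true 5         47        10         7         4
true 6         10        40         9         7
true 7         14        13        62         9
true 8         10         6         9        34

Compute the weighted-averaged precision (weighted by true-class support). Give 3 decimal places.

0.635

Per-class precision (TP/(TP+FP)):
  5: TP=47, FP=10+14+10=34 → 47/81 = 0.5802
  6: TP=40, FP=10+13+6=29 → 40/69 = 0.5797
  7: TP=62, FP=7+9+9=25 → 62/87 = 0.7126
  8: TP=34, FP=4+7+9=20 → 34/54 = 0.6296
Weighted-precision = Σ (supportᵢ/N)·precisionᵢ with N=291: (68/291)·0.5802 + (66/291)·0.5797 + (98/291)·0.7126 + (59/291)·0.6296 = 0.635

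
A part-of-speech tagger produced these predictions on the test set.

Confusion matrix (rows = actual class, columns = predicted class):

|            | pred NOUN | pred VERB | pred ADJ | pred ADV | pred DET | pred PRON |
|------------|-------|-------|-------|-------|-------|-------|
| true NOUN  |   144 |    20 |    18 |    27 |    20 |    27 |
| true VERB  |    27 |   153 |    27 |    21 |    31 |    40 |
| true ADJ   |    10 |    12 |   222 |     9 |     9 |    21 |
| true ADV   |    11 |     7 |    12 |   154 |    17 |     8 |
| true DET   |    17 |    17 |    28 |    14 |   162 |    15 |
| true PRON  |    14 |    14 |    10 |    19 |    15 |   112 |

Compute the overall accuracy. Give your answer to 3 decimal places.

0.638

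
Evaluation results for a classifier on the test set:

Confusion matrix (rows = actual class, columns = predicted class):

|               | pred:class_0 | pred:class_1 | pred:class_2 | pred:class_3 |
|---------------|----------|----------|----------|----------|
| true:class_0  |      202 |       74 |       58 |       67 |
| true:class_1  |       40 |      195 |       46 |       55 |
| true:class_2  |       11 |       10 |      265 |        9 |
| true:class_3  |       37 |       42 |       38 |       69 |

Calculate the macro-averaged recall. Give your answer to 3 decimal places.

0.588

Per-class recall (TP/(TP+FN)):
  class_0: TP=202, FN=74+58+67=199 → 202/401 = 0.5037
  class_1: TP=195, FN=40+46+55=141 → 195/336 = 0.5804
  class_2: TP=265, FN=11+10+9=30 → 265/295 = 0.8983
  class_3: TP=69, FN=37+42+38=117 → 69/186 = 0.3710
Macro-recall = mean = (0.5037 + 0.5804 + 0.8983 + 0.3710) / 4 = 0.588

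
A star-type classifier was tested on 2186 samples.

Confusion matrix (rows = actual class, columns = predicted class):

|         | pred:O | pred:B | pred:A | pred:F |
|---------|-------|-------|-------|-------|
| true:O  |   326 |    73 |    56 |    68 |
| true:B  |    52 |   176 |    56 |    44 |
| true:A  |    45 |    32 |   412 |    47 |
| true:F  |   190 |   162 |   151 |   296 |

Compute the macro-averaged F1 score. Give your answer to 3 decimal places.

Per-class F1 score (2·TP/(2·TP+FP+FN)):
  O: TP=326, FP=52+45+190=287, FN=73+56+68=197 → 652/1136 = 0.5739
  B: TP=176, FP=73+32+162=267, FN=52+56+44=152 → 352/771 = 0.4565
  A: TP=412, FP=56+56+151=263, FN=45+32+47=124 → 824/1211 = 0.6804
  F: TP=296, FP=68+44+47=159, FN=190+162+151=503 → 592/1254 = 0.4721
Macro-F1 score = mean = (0.5739 + 0.4565 + 0.6804 + 0.4721) / 4 = 0.546

0.546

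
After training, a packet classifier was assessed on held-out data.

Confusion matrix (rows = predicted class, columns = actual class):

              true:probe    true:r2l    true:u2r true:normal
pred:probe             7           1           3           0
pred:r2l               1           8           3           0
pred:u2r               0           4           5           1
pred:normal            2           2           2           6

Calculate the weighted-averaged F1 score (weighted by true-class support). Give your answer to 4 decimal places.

Per-class F1 score (2·TP/(2·TP+FP+FN)):
  probe: TP=7, FP=1+3+0=4, FN=1+0+2=3 → 14/21 = 0.66667
  r2l: TP=8, FP=1+3+0=4, FN=1+4+2=7 → 16/27 = 0.59259
  u2r: TP=5, FP=0+4+1=5, FN=3+3+2=8 → 10/23 = 0.43478
  normal: TP=6, FP=2+2+2=6, FN=0+0+1=1 → 12/19 = 0.63158
Weighted-F1 score = Σ (supportᵢ/N)·F1 scoreᵢ with N=45: (10/45)·0.66667 + (15/45)·0.59259 + (13/45)·0.43478 + (7/45)·0.63158 = 0.5695

0.5695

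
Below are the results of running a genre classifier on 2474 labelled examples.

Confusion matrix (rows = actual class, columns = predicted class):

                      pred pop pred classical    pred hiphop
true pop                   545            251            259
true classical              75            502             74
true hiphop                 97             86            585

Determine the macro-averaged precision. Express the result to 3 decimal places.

Per-class precision (TP/(TP+FP)):
  pop: TP=545, FP=75+97=172 → 545/717 = 0.7601
  classical: TP=502, FP=251+86=337 → 502/839 = 0.5983
  hiphop: TP=585, FP=259+74=333 → 585/918 = 0.6373
Macro-precision = mean = (0.7601 + 0.5983 + 0.6373) / 3 = 0.665

0.665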